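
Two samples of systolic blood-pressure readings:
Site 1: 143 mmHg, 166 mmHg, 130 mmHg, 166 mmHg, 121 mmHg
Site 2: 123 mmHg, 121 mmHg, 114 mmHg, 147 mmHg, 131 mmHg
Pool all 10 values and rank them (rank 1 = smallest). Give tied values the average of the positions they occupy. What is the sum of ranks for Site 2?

21.5

Sorted (ascending): 114, 121, 121, 123, 130, 131, 143, 147, 166, 166
The 2 values of 121 occupy positions 2–3 → average rank (2+3)/2 = 2.5.
The 2 values of 166 occupy positions 9–10 → average rank (9+10)/2 = 9.5.
Site 2 values → pooled ranks: 123→4, 121→2.5, 114→1, 147→8, 131→6
Rank sum = 4 + 2.5 + 1 + 8 + 6 = 21.5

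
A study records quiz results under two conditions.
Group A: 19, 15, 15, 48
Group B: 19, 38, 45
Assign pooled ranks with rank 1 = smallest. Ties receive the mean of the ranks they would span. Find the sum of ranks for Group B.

Sorted (ascending): 15, 15, 19, 19, 38, 45, 48
The 2 values of 15 occupy positions 1–2 → average rank (1+2)/2 = 1.5.
The 2 values of 19 occupy positions 3–4 → average rank (3+4)/2 = 3.5.
Group B values → pooled ranks: 19→3.5, 38→5, 45→6
Rank sum = 3.5 + 5 + 6 = 14.5

14.5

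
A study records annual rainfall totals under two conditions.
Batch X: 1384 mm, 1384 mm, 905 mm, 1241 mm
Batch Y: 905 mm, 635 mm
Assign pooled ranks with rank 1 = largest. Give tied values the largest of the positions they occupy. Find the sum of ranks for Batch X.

Sorted (descending): 1384, 1384, 1241, 905, 905, 635
The 2 values of 1384 occupy positions 1–2 → each gets rank 2.
The 2 values of 905 occupy positions 4–5 → each gets rank 5.
Batch X values → pooled ranks: 1384→2, 1384→2, 905→5, 1241→3
Rank sum = 2 + 2 + 5 + 3 = 12

12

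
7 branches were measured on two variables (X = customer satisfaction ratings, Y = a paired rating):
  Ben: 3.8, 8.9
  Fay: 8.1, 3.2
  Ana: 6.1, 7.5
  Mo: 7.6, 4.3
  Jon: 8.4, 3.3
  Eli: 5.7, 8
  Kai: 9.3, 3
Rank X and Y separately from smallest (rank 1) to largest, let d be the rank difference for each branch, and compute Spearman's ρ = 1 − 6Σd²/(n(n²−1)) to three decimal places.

Ranks of variable 1: 1, 5, 3, 4, 6, 2, 7
Ranks of variable 2: 7, 2, 5, 4, 3, 6, 1
d = r₁ − r₂: -6, 3, -2, 0, 3, -4, 6
d²: 36, 9, 4, 0, 9, 16, 36; Σd² = 110
ρ = 1 − 6·110/(7·48) = 1 − 660/336 = -0.964

-0.964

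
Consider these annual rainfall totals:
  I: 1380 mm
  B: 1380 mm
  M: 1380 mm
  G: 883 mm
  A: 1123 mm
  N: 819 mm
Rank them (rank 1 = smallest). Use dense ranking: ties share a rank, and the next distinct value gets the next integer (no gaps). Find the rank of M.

4

Sorted (ascending): 819, 883, 1123, 1380, 1380, 1380
The 3 values of 1380 share dense rank 4.
Remaining distinct values take the next consecutive integers.
M has value 1380 mm → rank 4.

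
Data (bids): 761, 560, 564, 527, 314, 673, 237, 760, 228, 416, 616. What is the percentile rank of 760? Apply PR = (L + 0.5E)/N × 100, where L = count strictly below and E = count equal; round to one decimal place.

N = 11.
Strictly below 760: 9. Equal to 760: 1.
PR = (9 + 0.5·1)/11 × 100 = 86.4

86.4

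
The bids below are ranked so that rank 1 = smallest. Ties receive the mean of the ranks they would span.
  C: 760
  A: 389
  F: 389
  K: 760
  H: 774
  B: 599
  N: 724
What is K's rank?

5.5

Sorted (ascending): 389, 389, 599, 724, 760, 760, 774
The 2 values of 389 occupy positions 1–2 → average rank (1+2)/2 = 1.5.
The 2 values of 760 occupy positions 5–6 → average rank (5+6)/2 = 5.5.
K has value 760 → rank 5.5.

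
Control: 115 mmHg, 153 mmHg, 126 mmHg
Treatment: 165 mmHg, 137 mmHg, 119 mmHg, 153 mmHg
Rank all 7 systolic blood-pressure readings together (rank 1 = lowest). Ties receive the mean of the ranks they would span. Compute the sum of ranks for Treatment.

Sorted (ascending): 115, 119, 126, 137, 153, 153, 165
The 2 values of 153 occupy positions 5–6 → average rank (5+6)/2 = 5.5.
Treatment values → pooled ranks: 165→7, 137→4, 119→2, 153→5.5
Rank sum = 7 + 4 + 2 + 5.5 = 18.5

18.5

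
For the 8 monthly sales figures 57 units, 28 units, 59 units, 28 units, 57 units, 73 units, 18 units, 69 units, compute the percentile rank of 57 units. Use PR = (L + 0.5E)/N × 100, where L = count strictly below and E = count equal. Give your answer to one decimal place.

50.0

N = 8.
Strictly below 57: 3. Equal to 57: 2.
PR = (3 + 0.5·2)/8 × 100 = 50.0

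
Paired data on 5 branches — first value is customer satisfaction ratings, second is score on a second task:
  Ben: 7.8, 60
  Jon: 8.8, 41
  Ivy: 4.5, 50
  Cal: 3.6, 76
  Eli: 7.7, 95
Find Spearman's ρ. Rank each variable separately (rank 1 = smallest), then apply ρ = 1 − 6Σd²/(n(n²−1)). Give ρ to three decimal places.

-0.500

Ranks of variable 1: 4, 5, 2, 1, 3
Ranks of variable 2: 3, 1, 2, 4, 5
d = r₁ − r₂: 1, 4, 0, -3, -2
d²: 1, 16, 0, 9, 4; Σd² = 30
ρ = 1 − 6·30/(5·24) = 1 − 180/120 = -0.500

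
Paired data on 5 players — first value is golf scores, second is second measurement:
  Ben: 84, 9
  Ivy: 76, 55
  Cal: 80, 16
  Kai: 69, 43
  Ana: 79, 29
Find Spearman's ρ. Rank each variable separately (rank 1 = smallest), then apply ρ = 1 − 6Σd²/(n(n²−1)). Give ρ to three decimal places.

Ranks of variable 1: 5, 2, 4, 1, 3
Ranks of variable 2: 1, 5, 2, 4, 3
d = r₁ − r₂: 4, -3, 2, -3, 0
d²: 16, 9, 4, 9, 0; Σd² = 38
ρ = 1 − 6·38/(5·24) = 1 − 228/120 = -0.900

-0.900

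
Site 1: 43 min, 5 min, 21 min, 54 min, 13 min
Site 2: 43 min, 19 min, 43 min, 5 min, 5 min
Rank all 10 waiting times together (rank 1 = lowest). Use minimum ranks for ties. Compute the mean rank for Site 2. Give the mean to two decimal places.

4.20

Sorted (ascending): 5, 5, 5, 13, 19, 21, 43, 43, 43, 54
The 3 values of 5 occupy positions 1–3 → each gets rank 1.
The 3 values of 43 occupy positions 7–9 → each gets rank 7.
Site 2 values → pooled ranks: 43→7, 19→5, 43→7, 5→1, 5→1
Mean rank = (7 + 5 + 7 + 1 + 1) / 5 = 4.20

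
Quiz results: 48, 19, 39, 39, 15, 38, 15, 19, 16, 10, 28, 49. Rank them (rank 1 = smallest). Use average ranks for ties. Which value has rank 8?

Sorted (ascending): 10, 15, 15, 16, 19, 19, 28, 38, 39, 39, 48, 49
The 2 values of 15 occupy positions 2–3 → average rank (2+3)/2 = 2.5.
The 2 values of 19 occupy positions 5–6 → average rank (5+6)/2 = 5.5.
The 2 values of 39 occupy positions 9–10 → average rank (9+10)/2 = 9.5.
Rank 8 → value 38.

38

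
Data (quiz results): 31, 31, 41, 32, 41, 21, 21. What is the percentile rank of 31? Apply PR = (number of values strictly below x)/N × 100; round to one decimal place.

28.6

N = 7.
Strictly below 31: 2. Equal to 31: 2.
PR = 2/7 × 100 = 28.6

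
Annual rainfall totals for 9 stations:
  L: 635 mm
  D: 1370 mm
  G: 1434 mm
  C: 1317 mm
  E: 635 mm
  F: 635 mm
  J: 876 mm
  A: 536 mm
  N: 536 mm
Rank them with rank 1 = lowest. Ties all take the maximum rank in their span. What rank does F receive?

5

Sorted (ascending): 536, 536, 635, 635, 635, 876, 1317, 1370, 1434
The 2 values of 536 occupy positions 1–2 → each gets rank 2.
The 3 values of 635 occupy positions 3–5 → each gets rank 5.
F has value 635 mm → rank 5.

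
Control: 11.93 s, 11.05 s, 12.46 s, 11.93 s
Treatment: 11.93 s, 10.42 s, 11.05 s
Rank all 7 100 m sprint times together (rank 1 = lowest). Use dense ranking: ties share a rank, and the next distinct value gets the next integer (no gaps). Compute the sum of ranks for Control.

12

Sorted (ascending): 10.42, 11.05, 11.05, 11.93, 11.93, 11.93, 12.46
The 2 values of 11.05 share dense rank 2.
The 3 values of 11.93 share dense rank 3.
Remaining distinct values take the next consecutive integers.
Control values → pooled ranks: 11.93→3, 11.05→2, 12.46→4, 11.93→3
Rank sum = 3 + 2 + 4 + 3 = 12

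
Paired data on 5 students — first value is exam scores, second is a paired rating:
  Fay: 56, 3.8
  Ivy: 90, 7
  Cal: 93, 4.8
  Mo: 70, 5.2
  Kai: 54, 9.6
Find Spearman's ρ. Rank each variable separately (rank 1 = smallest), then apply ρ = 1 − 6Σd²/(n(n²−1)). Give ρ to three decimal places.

Ranks of variable 1: 2, 4, 5, 3, 1
Ranks of variable 2: 1, 4, 2, 3, 5
d = r₁ − r₂: 1, 0, 3, 0, -4
d²: 1, 0, 9, 0, 16; Σd² = 26
ρ = 1 − 6·26/(5·24) = 1 − 156/120 = -0.300

-0.300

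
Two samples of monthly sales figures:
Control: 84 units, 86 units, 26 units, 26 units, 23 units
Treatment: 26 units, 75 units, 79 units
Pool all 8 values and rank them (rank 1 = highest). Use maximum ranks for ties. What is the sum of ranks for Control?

25

Sorted (descending): 86, 84, 79, 75, 26, 26, 26, 23
The 3 values of 26 occupy positions 5–7 → each gets rank 7.
Control values → pooled ranks: 84→2, 86→1, 26→7, 26→7, 23→8
Rank sum = 2 + 1 + 7 + 7 + 8 = 25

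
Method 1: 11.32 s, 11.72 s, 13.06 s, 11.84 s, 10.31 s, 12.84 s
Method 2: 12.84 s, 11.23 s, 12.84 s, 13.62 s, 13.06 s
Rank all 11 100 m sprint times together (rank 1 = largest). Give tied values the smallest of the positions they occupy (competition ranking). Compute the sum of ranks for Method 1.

41

Sorted (descending): 13.62, 13.06, 13.06, 12.84, 12.84, 12.84, 11.84, 11.72, 11.32, 11.23, 10.31
The 2 values of 13.06 occupy positions 2–3 → each gets rank 2.
The 3 values of 12.84 occupy positions 4–6 → each gets rank 4.
Method 1 values → pooled ranks: 11.32→9, 11.72→8, 13.06→2, 11.84→7, 10.31→11, 12.84→4
Rank sum = 9 + 8 + 2 + 7 + 11 + 4 = 41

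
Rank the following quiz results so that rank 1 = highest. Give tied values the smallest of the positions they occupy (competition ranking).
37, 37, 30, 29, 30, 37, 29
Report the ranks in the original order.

Sorted (descending): 37, 37, 37, 30, 30, 29, 29
The 3 values of 37 occupy positions 1–3 → each gets rank 1.
The 2 values of 30 occupy positions 4–5 → each gets rank 4.
The 2 values of 29 occupy positions 6–7 → each gets rank 6.

1, 1, 4, 6, 4, 1, 6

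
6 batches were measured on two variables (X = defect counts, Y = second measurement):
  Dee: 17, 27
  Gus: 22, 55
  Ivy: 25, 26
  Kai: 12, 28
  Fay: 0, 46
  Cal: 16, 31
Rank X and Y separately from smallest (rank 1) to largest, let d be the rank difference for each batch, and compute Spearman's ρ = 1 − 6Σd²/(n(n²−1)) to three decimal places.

-0.371

Ranks of variable 1: 4, 5, 6, 2, 1, 3
Ranks of variable 2: 2, 6, 1, 3, 5, 4
d = r₁ − r₂: 2, -1, 5, -1, -4, -1
d²: 4, 1, 25, 1, 16, 1; Σd² = 48
ρ = 1 − 6·48/(6·35) = 1 − 288/210 = -0.371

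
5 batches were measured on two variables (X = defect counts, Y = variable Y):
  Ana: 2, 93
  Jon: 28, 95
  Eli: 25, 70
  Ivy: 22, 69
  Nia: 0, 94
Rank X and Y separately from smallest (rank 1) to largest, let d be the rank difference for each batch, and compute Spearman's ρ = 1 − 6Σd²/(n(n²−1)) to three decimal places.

Ranks of variable 1: 2, 5, 4, 3, 1
Ranks of variable 2: 3, 5, 2, 1, 4
d = r₁ − r₂: -1, 0, 2, 2, -3
d²: 1, 0, 4, 4, 9; Σd² = 18
ρ = 1 − 6·18/(5·24) = 1 − 108/120 = 0.100

0.100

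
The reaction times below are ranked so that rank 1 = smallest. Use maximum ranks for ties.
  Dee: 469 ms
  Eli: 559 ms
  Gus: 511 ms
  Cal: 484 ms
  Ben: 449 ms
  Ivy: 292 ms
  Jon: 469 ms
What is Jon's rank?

4

Sorted (ascending): 292, 449, 469, 469, 484, 511, 559
The 2 values of 469 occupy positions 3–4 → each gets rank 4.
Jon has value 469 ms → rank 4.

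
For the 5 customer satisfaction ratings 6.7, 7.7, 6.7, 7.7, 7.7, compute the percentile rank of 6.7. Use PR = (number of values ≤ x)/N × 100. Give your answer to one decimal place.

N = 5.
Strictly below 6.7: 0. Equal to 6.7: 2.
PR = 2/5 × 100 = 40.0

40.0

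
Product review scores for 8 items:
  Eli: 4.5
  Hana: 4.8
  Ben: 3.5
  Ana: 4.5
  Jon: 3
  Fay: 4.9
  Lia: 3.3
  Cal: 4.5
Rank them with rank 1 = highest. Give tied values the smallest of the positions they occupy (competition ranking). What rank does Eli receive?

Sorted (descending): 4.9, 4.8, 4.5, 4.5, 4.5, 3.5, 3.3, 3
The 3 values of 4.5 occupy positions 3–5 → each gets rank 3.
Eli has value 4.5 → rank 3.

3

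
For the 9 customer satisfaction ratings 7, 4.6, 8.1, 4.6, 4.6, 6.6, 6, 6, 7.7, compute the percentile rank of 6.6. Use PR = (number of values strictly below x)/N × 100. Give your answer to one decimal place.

N = 9.
Strictly below 6.6: 5. Equal to 6.6: 1.
PR = 5/9 × 100 = 55.6

55.6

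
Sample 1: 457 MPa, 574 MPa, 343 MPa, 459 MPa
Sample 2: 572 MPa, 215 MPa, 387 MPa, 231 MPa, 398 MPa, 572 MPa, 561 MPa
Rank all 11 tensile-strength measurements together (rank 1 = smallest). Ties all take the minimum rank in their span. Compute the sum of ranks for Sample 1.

Sorted (ascending): 215, 231, 343, 387, 398, 457, 459, 561, 572, 572, 574
The 2 values of 572 occupy positions 9–10 → each gets rank 9.
Sample 1 values → pooled ranks: 457→6, 574→11, 343→3, 459→7
Rank sum = 6 + 11 + 3 + 7 = 27

27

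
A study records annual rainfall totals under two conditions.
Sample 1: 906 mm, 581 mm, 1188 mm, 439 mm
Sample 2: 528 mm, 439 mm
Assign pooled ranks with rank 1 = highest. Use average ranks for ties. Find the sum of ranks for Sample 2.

9.5

Sorted (descending): 1188, 906, 581, 528, 439, 439
The 2 values of 439 occupy positions 5–6 → average rank (5+6)/2 = 5.5.
Sample 2 values → pooled ranks: 528→4, 439→5.5
Rank sum = 4 + 5.5 = 9.5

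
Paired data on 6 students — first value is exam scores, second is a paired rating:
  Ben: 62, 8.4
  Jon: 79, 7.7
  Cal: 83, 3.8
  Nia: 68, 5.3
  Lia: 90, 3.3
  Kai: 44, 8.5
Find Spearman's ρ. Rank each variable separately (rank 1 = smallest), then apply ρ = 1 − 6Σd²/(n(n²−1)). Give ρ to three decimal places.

-0.943

Ranks of variable 1: 2, 4, 5, 3, 6, 1
Ranks of variable 2: 5, 4, 2, 3, 1, 6
d = r₁ − r₂: -3, 0, 3, 0, 5, -5
d²: 9, 0, 9, 0, 25, 25; Σd² = 68
ρ = 1 − 6·68/(6·35) = 1 − 408/210 = -0.943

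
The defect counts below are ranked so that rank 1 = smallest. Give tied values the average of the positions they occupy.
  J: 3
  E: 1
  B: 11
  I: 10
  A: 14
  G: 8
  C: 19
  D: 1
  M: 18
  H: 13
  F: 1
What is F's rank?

2

Sorted (ascending): 1, 1, 1, 3, 8, 10, 11, 13, 14, 18, 19
The 3 values of 1 occupy positions 1–3 → average rank 2.
F has value 1 → rank 2.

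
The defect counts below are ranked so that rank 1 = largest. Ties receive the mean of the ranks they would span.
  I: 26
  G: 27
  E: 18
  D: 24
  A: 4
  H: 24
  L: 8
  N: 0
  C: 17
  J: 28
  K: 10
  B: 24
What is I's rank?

Sorted (descending): 28, 27, 26, 24, 24, 24, 18, 17, 10, 8, 4, 0
The 3 values of 24 occupy positions 4–6 → average rank 5.
I has value 26 → rank 3.

3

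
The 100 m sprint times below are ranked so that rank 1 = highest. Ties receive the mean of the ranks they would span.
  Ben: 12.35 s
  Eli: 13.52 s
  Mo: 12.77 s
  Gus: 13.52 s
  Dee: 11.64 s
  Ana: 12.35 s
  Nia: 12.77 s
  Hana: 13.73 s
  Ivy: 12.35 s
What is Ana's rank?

7

Sorted (descending): 13.73, 13.52, 13.52, 12.77, 12.77, 12.35, 12.35, 12.35, 11.64
The 2 values of 13.52 occupy positions 2–3 → average rank (2+3)/2 = 2.5.
The 2 values of 12.77 occupy positions 4–5 → average rank (4+5)/2 = 4.5.
The 3 values of 12.35 occupy positions 6–8 → average rank 7.
Ana has value 12.35 s → rank 7.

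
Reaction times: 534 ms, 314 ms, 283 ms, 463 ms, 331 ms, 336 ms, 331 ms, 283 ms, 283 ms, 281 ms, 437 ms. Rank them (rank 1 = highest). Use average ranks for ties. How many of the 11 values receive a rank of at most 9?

Sorted (descending): 534, 463, 437, 336, 331, 331, 314, 283, 283, 283, 281
The 2 values of 331 occupy positions 5–6 → average rank (5+6)/2 = 5.5.
The 3 values of 283 occupy positions 8–10 → average rank 9.
Ranks ≤ 9: {1, 2, 3, 4, 5.5, 5.5, 7, 9, 9, 9} → 10 values.

10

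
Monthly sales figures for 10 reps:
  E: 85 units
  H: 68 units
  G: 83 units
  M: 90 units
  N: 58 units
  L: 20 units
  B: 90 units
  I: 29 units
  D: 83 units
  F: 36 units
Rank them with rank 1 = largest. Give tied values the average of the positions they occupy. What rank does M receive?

Sorted (descending): 90, 90, 85, 83, 83, 68, 58, 36, 29, 20
The 2 values of 90 occupy positions 1–2 → average rank (1+2)/2 = 1.5.
The 2 values of 83 occupy positions 4–5 → average rank (4+5)/2 = 4.5.
M has value 90 units → rank 1.5.

1.5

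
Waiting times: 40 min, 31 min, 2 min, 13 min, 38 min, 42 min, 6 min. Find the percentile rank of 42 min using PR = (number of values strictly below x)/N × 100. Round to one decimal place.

85.7

N = 7.
Strictly below 42: 6. Equal to 42: 1.
PR = 6/7 × 100 = 85.7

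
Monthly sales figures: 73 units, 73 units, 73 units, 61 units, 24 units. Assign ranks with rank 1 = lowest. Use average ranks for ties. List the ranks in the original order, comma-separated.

Sorted (ascending): 24, 61, 73, 73, 73
The 3 values of 73 occupy positions 3–5 → average rank 4.

4, 4, 4, 2, 1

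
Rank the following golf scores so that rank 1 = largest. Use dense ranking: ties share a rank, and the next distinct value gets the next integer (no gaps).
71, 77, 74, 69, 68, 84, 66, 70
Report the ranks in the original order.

4, 2, 3, 6, 7, 1, 8, 5

Sorted (descending): 84, 77, 74, 71, 70, 69, 68, 66
No ties — each value takes its position as its rank.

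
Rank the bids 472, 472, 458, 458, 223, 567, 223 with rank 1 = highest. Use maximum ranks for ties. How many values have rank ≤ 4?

3

Sorted (descending): 567, 472, 472, 458, 458, 223, 223
The 2 values of 472 occupy positions 2–3 → each gets rank 3.
The 2 values of 458 occupy positions 4–5 → each gets rank 5.
The 2 values of 223 occupy positions 6–7 → each gets rank 7.
Ranks ≤ 4: {1, 3, 3} → 3 values.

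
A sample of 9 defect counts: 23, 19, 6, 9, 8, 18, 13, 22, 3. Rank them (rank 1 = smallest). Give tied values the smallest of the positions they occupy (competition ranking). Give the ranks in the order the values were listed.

Sorted (ascending): 3, 6, 8, 9, 13, 18, 19, 22, 23
No ties — each value takes its position as its rank.

9, 7, 2, 4, 3, 6, 5, 8, 1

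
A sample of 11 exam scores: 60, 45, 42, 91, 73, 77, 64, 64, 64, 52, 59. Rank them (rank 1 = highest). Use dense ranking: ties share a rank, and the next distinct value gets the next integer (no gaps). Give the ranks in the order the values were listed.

Sorted (descending): 91, 77, 73, 64, 64, 64, 60, 59, 52, 45, 42
The 3 values of 64 share dense rank 4.
Remaining distinct values take the next consecutive integers.

5, 8, 9, 1, 3, 2, 4, 4, 4, 7, 6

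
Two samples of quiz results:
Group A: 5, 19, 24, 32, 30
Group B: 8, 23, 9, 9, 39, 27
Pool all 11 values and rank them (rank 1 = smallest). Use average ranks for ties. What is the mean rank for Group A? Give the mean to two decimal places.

6.40

Sorted (ascending): 5, 8, 9, 9, 19, 23, 24, 27, 30, 32, 39
The 2 values of 9 occupy positions 3–4 → average rank (3+4)/2 = 3.5.
Group A values → pooled ranks: 5→1, 19→5, 24→7, 32→10, 30→9
Mean rank = (1 + 5 + 7 + 10 + 9) / 5 = 6.40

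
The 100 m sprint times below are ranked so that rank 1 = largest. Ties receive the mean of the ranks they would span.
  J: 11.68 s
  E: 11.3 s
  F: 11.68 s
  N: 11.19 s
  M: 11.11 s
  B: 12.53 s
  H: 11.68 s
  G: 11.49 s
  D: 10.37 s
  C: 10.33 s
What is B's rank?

1

Sorted (descending): 12.53, 11.68, 11.68, 11.68, 11.49, 11.3, 11.19, 11.11, 10.37, 10.33
The 3 values of 11.68 occupy positions 2–4 → average rank 3.
B has value 12.53 s → rank 1.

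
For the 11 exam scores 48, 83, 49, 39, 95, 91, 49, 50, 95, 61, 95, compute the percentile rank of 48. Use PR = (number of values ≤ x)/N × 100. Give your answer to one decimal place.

18.2

N = 11.
Strictly below 48: 1. Equal to 48: 1.
PR = 2/11 × 100 = 18.2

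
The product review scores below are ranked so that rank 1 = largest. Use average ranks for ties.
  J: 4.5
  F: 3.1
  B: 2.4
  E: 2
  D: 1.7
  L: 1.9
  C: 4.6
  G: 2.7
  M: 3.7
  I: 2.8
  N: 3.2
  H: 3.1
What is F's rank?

5.5

Sorted (descending): 4.6, 4.5, 3.7, 3.2, 3.1, 3.1, 2.8, 2.7, 2.4, 2, 1.9, 1.7
The 2 values of 3.1 occupy positions 5–6 → average rank (5+6)/2 = 5.5.
F has value 3.1 → rank 5.5.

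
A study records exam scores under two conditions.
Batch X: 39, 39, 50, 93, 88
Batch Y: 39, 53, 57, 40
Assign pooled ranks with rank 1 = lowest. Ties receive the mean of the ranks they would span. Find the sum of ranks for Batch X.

26

Sorted (ascending): 39, 39, 39, 40, 50, 53, 57, 88, 93
The 3 values of 39 occupy positions 1–3 → average rank 2.
Batch X values → pooled ranks: 39→2, 39→2, 50→5, 93→9, 88→8
Rank sum = 2 + 2 + 5 + 9 + 8 = 26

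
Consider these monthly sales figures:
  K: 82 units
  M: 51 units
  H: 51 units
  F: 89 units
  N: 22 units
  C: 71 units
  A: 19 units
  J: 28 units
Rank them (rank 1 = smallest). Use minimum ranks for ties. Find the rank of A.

1

Sorted (ascending): 19, 22, 28, 51, 51, 71, 82, 89
The 2 values of 51 occupy positions 4–5 → each gets rank 4.
A has value 19 units → rank 1.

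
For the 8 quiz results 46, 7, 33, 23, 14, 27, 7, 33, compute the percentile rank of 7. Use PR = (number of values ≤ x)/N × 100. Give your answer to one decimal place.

25.0

N = 8.
Strictly below 7: 0. Equal to 7: 2.
PR = 2/8 × 100 = 25.0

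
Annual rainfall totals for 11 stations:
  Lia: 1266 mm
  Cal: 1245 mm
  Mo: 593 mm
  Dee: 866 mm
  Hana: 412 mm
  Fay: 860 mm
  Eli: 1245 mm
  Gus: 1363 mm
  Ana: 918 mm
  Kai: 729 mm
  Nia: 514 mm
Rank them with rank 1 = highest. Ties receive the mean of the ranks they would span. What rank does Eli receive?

3.5

Sorted (descending): 1363, 1266, 1245, 1245, 918, 866, 860, 729, 593, 514, 412
The 2 values of 1245 occupy positions 3–4 → average rank (3+4)/2 = 3.5.
Eli has value 1245 mm → rank 3.5.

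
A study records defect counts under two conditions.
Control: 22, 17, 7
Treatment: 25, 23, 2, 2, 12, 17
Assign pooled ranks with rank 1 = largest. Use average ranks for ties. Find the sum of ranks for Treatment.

Sorted (descending): 25, 23, 22, 17, 17, 12, 7, 2, 2
The 2 values of 17 occupy positions 4–5 → average rank (4+5)/2 = 4.5.
The 2 values of 2 occupy positions 8–9 → average rank (8+9)/2 = 8.5.
Treatment values → pooled ranks: 25→1, 23→2, 2→8.5, 2→8.5, 12→6, 17→4.5
Rank sum = 1 + 2 + 8.5 + 8.5 + 6 + 4.5 = 30.5

30.5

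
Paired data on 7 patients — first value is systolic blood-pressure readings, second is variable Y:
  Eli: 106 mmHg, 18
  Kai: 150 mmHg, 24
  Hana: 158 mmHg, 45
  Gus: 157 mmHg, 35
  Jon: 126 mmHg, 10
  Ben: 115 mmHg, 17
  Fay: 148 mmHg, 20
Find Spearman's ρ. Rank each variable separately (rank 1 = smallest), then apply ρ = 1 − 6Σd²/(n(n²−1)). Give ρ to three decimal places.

Ranks of variable 1: 1, 5, 7, 6, 3, 2, 4
Ranks of variable 2: 3, 5, 7, 6, 1, 2, 4
d = r₁ − r₂: -2, 0, 0, 0, 2, 0, 0
d²: 4, 0, 0, 0, 4, 0, 0; Σd² = 8
ρ = 1 − 6·8/(7·48) = 1 − 48/336 = 0.857

0.857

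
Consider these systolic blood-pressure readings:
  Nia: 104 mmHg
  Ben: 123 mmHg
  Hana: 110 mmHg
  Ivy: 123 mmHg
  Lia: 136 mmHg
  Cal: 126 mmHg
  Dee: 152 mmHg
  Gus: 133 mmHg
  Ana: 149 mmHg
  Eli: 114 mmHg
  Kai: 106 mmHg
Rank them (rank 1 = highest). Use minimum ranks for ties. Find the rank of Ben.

Sorted (descending): 152, 149, 136, 133, 126, 123, 123, 114, 110, 106, 104
The 2 values of 123 occupy positions 6–7 → each gets rank 6.
Ben has value 123 mmHg → rank 6.

6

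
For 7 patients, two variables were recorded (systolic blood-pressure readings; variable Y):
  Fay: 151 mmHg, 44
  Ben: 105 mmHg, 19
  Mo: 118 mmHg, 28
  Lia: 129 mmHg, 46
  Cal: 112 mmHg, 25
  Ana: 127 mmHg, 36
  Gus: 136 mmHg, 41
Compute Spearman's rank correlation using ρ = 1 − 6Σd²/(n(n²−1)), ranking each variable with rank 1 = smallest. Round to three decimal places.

Ranks of variable 1: 7, 1, 3, 5, 2, 4, 6
Ranks of variable 2: 6, 1, 3, 7, 2, 4, 5
d = r₁ − r₂: 1, 0, 0, -2, 0, 0, 1
d²: 1, 0, 0, 4, 0, 0, 1; Σd² = 6
ρ = 1 − 6·6/(7·48) = 1 − 36/336 = 0.893

0.893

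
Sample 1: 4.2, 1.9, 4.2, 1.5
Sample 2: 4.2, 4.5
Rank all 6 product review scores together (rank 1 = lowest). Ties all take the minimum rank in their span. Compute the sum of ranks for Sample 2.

Sorted (ascending): 1.5, 1.9, 4.2, 4.2, 4.2, 4.5
The 3 values of 4.2 occupy positions 3–5 → each gets rank 3.
Sample 2 values → pooled ranks: 4.2→3, 4.5→6
Rank sum = 3 + 6 = 9

9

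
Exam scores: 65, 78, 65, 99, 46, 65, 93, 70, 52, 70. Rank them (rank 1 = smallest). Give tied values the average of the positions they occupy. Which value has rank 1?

Sorted (ascending): 46, 52, 65, 65, 65, 70, 70, 78, 93, 99
The 3 values of 65 occupy positions 3–5 → average rank 4.
The 2 values of 70 occupy positions 6–7 → average rank (6+7)/2 = 6.5.
Rank 1 → value 46.

46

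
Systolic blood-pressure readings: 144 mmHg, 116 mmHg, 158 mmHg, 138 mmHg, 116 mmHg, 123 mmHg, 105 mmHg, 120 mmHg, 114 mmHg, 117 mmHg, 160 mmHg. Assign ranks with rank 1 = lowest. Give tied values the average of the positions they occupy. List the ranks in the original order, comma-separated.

9, 3.5, 10, 8, 3.5, 7, 1, 6, 2, 5, 11

Sorted (ascending): 105, 114, 116, 116, 117, 120, 123, 138, 144, 158, 160
The 2 values of 116 occupy positions 3–4 → average rank (3+4)/2 = 3.5.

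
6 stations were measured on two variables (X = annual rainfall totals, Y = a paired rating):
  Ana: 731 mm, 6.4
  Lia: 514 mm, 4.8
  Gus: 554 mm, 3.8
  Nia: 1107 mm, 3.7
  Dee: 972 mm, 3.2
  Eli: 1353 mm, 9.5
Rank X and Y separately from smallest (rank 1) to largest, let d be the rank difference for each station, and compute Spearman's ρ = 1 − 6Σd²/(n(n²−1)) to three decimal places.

0.086

Ranks of variable 1: 3, 1, 2, 5, 4, 6
Ranks of variable 2: 5, 4, 3, 2, 1, 6
d = r₁ − r₂: -2, -3, -1, 3, 3, 0
d²: 4, 9, 1, 9, 9, 0; Σd² = 32
ρ = 1 − 6·32/(6·35) = 1 − 192/210 = 0.086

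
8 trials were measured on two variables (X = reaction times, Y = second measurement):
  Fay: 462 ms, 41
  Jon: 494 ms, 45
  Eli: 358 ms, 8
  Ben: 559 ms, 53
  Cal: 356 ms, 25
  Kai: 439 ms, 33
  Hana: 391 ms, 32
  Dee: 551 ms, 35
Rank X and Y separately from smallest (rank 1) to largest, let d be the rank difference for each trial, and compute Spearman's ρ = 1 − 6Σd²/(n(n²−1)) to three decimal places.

0.905

Ranks of variable 1: 5, 6, 2, 8, 1, 4, 3, 7
Ranks of variable 2: 6, 7, 1, 8, 2, 4, 3, 5
d = r₁ − r₂: -1, -1, 1, 0, -1, 0, 0, 2
d²: 1, 1, 1, 0, 1, 0, 0, 4; Σd² = 8
ρ = 1 − 6·8/(8·63) = 1 − 48/504 = 0.905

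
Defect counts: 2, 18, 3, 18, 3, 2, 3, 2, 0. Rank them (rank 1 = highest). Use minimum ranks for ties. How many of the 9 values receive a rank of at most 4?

Sorted (descending): 18, 18, 3, 3, 3, 2, 2, 2, 0
The 2 values of 18 occupy positions 1–2 → each gets rank 1.
The 3 values of 3 occupy positions 3–5 → each gets rank 3.
The 3 values of 2 occupy positions 6–8 → each gets rank 6.
Ranks ≤ 4: {1, 1, 3, 3, 3} → 5 values.

5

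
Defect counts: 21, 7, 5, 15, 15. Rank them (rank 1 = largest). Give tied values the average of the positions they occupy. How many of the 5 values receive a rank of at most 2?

Sorted (descending): 21, 15, 15, 7, 5
The 2 values of 15 occupy positions 2–3 → average rank (2+3)/2 = 2.5.
Ranks ≤ 2: {1} → 1 value.

1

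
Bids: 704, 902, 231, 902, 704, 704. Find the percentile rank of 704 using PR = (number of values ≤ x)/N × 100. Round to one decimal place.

N = 6.
Strictly below 704: 1. Equal to 704: 3.
PR = 4/6 × 100 = 66.7

66.7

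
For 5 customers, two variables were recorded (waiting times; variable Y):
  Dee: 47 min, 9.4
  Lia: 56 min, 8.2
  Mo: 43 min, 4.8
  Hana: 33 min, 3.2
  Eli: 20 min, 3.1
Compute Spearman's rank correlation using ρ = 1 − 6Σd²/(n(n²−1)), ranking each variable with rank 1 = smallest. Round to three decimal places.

0.900

Ranks of variable 1: 4, 5, 3, 2, 1
Ranks of variable 2: 5, 4, 3, 2, 1
d = r₁ − r₂: -1, 1, 0, 0, 0
d²: 1, 1, 0, 0, 0; Σd² = 2
ρ = 1 − 6·2/(5·24) = 1 − 12/120 = 0.900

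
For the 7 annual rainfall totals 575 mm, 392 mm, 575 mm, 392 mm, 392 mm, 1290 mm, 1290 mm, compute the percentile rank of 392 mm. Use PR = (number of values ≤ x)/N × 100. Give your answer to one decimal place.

N = 7.
Strictly below 392: 0. Equal to 392: 3.
PR = 3/7 × 100 = 42.9

42.9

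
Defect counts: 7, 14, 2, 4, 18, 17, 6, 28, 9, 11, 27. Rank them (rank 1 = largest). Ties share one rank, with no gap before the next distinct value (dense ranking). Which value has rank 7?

9

Sorted (descending): 28, 27, 18, 17, 14, 11, 9, 7, 6, 4, 2
No ties — each value takes its position as its rank.
Rank 7 → value 9.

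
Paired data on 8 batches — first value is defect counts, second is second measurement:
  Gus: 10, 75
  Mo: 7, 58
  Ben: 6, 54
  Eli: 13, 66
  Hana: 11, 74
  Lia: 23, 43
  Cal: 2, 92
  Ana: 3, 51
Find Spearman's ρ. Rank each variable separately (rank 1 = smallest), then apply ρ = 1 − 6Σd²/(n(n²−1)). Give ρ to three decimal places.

Ranks of variable 1: 5, 4, 3, 7, 6, 8, 1, 2
Ranks of variable 2: 7, 4, 3, 5, 6, 1, 8, 2
d = r₁ − r₂: -2, 0, 0, 2, 0, 7, -7, 0
d²: 4, 0, 0, 4, 0, 49, 49, 0; Σd² = 106
ρ = 1 − 6·106/(8·63) = 1 − 636/504 = -0.262

-0.262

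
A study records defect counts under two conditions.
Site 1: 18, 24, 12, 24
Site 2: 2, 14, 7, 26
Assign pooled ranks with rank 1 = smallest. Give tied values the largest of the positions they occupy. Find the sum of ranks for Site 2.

15

Sorted (ascending): 2, 7, 12, 14, 18, 24, 24, 26
The 2 values of 24 occupy positions 6–7 → each gets rank 7.
Site 2 values → pooled ranks: 2→1, 14→4, 7→2, 26→8
Rank sum = 1 + 4 + 2 + 8 = 15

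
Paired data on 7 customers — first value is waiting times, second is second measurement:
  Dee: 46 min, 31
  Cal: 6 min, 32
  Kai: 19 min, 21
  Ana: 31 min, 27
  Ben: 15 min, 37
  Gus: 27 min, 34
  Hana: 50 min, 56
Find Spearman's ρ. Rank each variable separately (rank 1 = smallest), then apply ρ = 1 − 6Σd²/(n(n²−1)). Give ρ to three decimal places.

0.143

Ranks of variable 1: 6, 1, 3, 5, 2, 4, 7
Ranks of variable 2: 3, 4, 1, 2, 6, 5, 7
d = r₁ − r₂: 3, -3, 2, 3, -4, -1, 0
d²: 9, 9, 4, 9, 16, 1, 0; Σd² = 48
ρ = 1 − 6·48/(7·48) = 1 − 288/336 = 0.143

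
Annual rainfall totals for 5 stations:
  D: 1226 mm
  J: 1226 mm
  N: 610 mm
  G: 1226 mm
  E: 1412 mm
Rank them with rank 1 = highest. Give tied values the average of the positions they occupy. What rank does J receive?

3

Sorted (descending): 1412, 1226, 1226, 1226, 610
The 3 values of 1226 occupy positions 2–4 → average rank 3.
J has value 1226 mm → rank 3.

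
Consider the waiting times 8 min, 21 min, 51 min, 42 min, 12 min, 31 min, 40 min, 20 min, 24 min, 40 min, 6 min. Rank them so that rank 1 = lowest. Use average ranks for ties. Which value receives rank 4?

20

Sorted (ascending): 6, 8, 12, 20, 21, 24, 31, 40, 40, 42, 51
The 2 values of 40 occupy positions 8–9 → average rank (8+9)/2 = 8.5.
Rank 4 → value 20.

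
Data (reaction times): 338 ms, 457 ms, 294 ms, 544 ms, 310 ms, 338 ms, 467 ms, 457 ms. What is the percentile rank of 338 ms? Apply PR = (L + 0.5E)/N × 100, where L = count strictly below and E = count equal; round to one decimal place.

37.5

N = 8.
Strictly below 338: 2. Equal to 338: 2.
PR = (2 + 0.5·2)/8 × 100 = 37.5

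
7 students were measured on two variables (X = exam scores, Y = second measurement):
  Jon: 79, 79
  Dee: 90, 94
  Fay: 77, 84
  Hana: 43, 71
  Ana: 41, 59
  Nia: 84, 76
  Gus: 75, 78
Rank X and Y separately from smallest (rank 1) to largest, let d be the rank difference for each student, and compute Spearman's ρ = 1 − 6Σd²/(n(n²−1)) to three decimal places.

0.750

Ranks of variable 1: 5, 7, 4, 2, 1, 6, 3
Ranks of variable 2: 5, 7, 6, 2, 1, 3, 4
d = r₁ − r₂: 0, 0, -2, 0, 0, 3, -1
d²: 0, 0, 4, 0, 0, 9, 1; Σd² = 14
ρ = 1 − 6·14/(7·48) = 1 − 84/336 = 0.750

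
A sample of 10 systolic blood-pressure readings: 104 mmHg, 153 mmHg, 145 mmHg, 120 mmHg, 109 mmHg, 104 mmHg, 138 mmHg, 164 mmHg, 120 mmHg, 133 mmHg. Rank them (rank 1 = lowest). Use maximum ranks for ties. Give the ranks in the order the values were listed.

2, 9, 8, 5, 3, 2, 7, 10, 5, 6

Sorted (ascending): 104, 104, 109, 120, 120, 133, 138, 145, 153, 164
The 2 values of 104 occupy positions 1–2 → each gets rank 2.
The 2 values of 120 occupy positions 4–5 → each gets rank 5.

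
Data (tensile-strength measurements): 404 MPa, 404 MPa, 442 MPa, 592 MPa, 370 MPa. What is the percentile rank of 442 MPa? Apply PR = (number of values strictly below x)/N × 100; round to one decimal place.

60.0

N = 5.
Strictly below 442: 3. Equal to 442: 1.
PR = 3/5 × 100 = 60.0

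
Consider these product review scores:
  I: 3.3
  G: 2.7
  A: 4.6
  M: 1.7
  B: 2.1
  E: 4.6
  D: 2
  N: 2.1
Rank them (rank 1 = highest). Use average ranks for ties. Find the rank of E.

1.5

Sorted (descending): 4.6, 4.6, 3.3, 2.7, 2.1, 2.1, 2, 1.7
The 2 values of 4.6 occupy positions 1–2 → average rank (1+2)/2 = 1.5.
The 2 values of 2.1 occupy positions 5–6 → average rank (5+6)/2 = 5.5.
E has value 4.6 → rank 1.5.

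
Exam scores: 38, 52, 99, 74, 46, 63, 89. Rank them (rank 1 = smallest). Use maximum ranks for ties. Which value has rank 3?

Sorted (ascending): 38, 46, 52, 63, 74, 89, 99
No ties — each value takes its position as its rank.
Rank 3 → value 52.

52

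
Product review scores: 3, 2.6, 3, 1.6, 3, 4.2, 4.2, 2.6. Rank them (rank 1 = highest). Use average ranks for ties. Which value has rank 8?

1.6

Sorted (descending): 4.2, 4.2, 3, 3, 3, 2.6, 2.6, 1.6
The 2 values of 4.2 occupy positions 1–2 → average rank (1+2)/2 = 1.5.
The 3 values of 3 occupy positions 3–5 → average rank 4.
The 2 values of 2.6 occupy positions 6–7 → average rank (6+7)/2 = 6.5.
Rank 8 → value 1.6.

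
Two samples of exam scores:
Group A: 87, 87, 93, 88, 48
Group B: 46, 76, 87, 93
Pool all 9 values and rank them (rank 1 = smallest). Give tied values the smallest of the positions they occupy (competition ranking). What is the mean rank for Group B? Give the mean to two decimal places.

Sorted (ascending): 46, 48, 76, 87, 87, 87, 88, 93, 93
The 3 values of 87 occupy positions 4–6 → each gets rank 4.
The 2 values of 93 occupy positions 8–9 → each gets rank 8.
Group B values → pooled ranks: 46→1, 76→3, 87→4, 93→8
Mean rank = (1 + 3 + 4 + 8) / 4 = 4.00

4.00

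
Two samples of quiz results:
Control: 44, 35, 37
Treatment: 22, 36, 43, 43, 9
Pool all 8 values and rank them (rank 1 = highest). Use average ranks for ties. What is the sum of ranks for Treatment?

25

Sorted (descending): 44, 43, 43, 37, 36, 35, 22, 9
The 2 values of 43 occupy positions 2–3 → average rank (2+3)/2 = 2.5.
Treatment values → pooled ranks: 22→7, 36→5, 43→2.5, 43→2.5, 9→8
Rank sum = 7 + 5 + 2.5 + 2.5 + 8 = 25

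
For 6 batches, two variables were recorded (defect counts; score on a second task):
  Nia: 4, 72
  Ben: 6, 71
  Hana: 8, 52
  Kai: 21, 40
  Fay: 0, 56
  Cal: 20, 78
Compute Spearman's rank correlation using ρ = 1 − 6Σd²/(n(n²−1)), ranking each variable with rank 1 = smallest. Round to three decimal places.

-0.257

Ranks of variable 1: 2, 3, 4, 6, 1, 5
Ranks of variable 2: 5, 4, 2, 1, 3, 6
d = r₁ − r₂: -3, -1, 2, 5, -2, -1
d²: 9, 1, 4, 25, 4, 1; Σd² = 44
ρ = 1 − 6·44/(6·35) = 1 − 264/210 = -0.257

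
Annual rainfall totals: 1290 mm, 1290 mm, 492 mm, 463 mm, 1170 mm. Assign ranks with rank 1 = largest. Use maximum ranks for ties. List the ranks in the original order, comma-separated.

Sorted (descending): 1290, 1290, 1170, 492, 463
The 2 values of 1290 occupy positions 1–2 → each gets rank 2.

2, 2, 4, 5, 3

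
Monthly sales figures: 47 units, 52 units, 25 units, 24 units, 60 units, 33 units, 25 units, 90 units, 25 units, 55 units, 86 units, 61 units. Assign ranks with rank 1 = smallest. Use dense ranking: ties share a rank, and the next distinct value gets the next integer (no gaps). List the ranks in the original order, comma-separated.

Sorted (ascending): 24, 25, 25, 25, 33, 47, 52, 55, 60, 61, 86, 90
The 3 values of 25 share dense rank 2.
Remaining distinct values take the next consecutive integers.

4, 5, 2, 1, 7, 3, 2, 10, 2, 6, 9, 8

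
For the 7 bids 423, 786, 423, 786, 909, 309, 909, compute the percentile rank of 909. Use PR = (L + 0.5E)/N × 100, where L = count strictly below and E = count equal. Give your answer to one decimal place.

N = 7.
Strictly below 909: 5. Equal to 909: 2.
PR = (5 + 0.5·2)/7 × 100 = 85.7

85.7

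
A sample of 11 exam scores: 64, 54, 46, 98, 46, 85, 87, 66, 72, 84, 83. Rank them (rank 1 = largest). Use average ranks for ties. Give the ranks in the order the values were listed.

Sorted (descending): 98, 87, 85, 84, 83, 72, 66, 64, 54, 46, 46
The 2 values of 46 occupy positions 10–11 → average rank (10+11)/2 = 10.5.

8, 9, 10.5, 1, 10.5, 3, 2, 7, 6, 4, 5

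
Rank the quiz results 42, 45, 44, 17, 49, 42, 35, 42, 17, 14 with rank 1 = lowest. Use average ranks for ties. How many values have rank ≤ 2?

Sorted (ascending): 14, 17, 17, 35, 42, 42, 42, 44, 45, 49
The 2 values of 17 occupy positions 2–3 → average rank (2+3)/2 = 2.5.
The 3 values of 42 occupy positions 5–7 → average rank 6.
Ranks ≤ 2: {1} → 1 value.

1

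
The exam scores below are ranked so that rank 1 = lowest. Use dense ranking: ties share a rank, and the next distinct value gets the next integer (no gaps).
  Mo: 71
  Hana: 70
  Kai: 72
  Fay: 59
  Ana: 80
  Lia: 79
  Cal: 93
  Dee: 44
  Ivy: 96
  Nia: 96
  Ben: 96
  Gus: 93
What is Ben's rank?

Sorted (ascending): 44, 59, 70, 71, 72, 79, 80, 93, 93, 96, 96, 96
The 2 values of 93 share dense rank 8.
The 3 values of 96 share dense rank 9.
Remaining distinct values take the next consecutive integers.
Ben has value 96 → rank 9.

9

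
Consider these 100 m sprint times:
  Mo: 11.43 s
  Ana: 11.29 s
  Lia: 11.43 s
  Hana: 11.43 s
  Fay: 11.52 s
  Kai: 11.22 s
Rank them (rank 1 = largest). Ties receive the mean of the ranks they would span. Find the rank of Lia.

3

Sorted (descending): 11.52, 11.43, 11.43, 11.43, 11.29, 11.22
The 3 values of 11.43 occupy positions 2–4 → average rank 3.
Lia has value 11.43 s → rank 3.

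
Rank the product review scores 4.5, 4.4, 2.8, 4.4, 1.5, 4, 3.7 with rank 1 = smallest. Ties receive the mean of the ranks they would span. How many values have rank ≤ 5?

Sorted (ascending): 1.5, 2.8, 3.7, 4, 4.4, 4.4, 4.5
The 2 values of 4.4 occupy positions 5–6 → average rank (5+6)/2 = 5.5.
Ranks ≤ 5: {1, 2, 3, 4} → 4 values.

4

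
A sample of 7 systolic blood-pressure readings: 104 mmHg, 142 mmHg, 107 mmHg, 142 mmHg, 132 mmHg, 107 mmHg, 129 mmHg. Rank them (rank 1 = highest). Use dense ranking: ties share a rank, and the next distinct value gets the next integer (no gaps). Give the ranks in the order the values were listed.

Sorted (descending): 142, 142, 132, 129, 107, 107, 104
The 2 values of 142 share dense rank 1.
The 2 values of 107 share dense rank 4.
Remaining distinct values take the next consecutive integers.

5, 1, 4, 1, 2, 4, 3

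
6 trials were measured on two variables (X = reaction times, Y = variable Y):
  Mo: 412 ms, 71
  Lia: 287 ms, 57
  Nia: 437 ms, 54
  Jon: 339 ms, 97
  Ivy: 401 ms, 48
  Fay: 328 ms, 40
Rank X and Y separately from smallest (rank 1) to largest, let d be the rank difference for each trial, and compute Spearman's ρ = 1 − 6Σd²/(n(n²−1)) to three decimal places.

Ranks of variable 1: 5, 1, 6, 3, 4, 2
Ranks of variable 2: 5, 4, 3, 6, 2, 1
d = r₁ − r₂: 0, -3, 3, -3, 2, 1
d²: 0, 9, 9, 9, 4, 1; Σd² = 32
ρ = 1 − 6·32/(6·35) = 1 − 192/210 = 0.086

0.086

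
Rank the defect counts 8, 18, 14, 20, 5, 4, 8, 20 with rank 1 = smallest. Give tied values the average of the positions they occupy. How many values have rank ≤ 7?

Sorted (ascending): 4, 5, 8, 8, 14, 18, 20, 20
The 2 values of 8 occupy positions 3–4 → average rank (3+4)/2 = 3.5.
The 2 values of 20 occupy positions 7–8 → average rank (7+8)/2 = 7.5.
Ranks ≤ 7: {1, 2, 3.5, 3.5, 5, 6} → 6 values.

6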